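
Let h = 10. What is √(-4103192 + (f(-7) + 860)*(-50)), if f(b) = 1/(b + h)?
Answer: I*√37315878/3 ≈ 2036.2*I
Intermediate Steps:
f(b) = 1/(10 + b) (f(b) = 1/(b + 10) = 1/(10 + b))
√(-4103192 + (f(-7) + 860)*(-50)) = √(-4103192 + (1/(10 - 7) + 860)*(-50)) = √(-4103192 + (1/3 + 860)*(-50)) = √(-4103192 + (⅓ + 860)*(-50)) = √(-4103192 + (2581/3)*(-50)) = √(-4103192 - 129050/3) = √(-12438626/3) = I*√37315878/3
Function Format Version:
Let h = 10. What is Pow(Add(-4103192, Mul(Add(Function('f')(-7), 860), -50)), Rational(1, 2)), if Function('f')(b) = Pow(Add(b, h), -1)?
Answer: Mul(Rational(1, 3), I, Pow(37315878, Rational(1, 2))) ≈ Mul(2036.2, I)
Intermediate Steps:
Function('f')(b) = Pow(Add(10, b), -1) (Function('f')(b) = Pow(Add(b, 10), -1) = Pow(Add(10, b), -1))
Pow(Add(-4103192, Mul(Add(Function('f')(-7), 860), -50)), Rational(1, 2)) = Pow(Add(-4103192, Mul(Add(Pow(Add(10, -7), -1), 860), -50)), Rational(1, 2)) = Pow(Add(-4103192, Mul(Add(Pow(3, -1), 860), -50)), Rational(1, 2)) = Pow(Add(-4103192, Mul(Add(Rational(1, 3), 860), -50)), Rational(1, 2)) = Pow(Add(-4103192, Mul(Rational(2581, 3), -50)), Rational(1, 2)) = Pow(Add(-4103192, Rational(-129050, 3)), Rational(1, 2)) = Pow(Rational(-12438626, 3), Rational(1, 2)) = Mul(Rational(1, 3), I, Pow(37315878, Rational(1, 2)))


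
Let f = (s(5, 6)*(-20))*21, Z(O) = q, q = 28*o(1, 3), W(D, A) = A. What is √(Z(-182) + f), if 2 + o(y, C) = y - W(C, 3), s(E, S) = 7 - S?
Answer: 2*I*√133 ≈ 23.065*I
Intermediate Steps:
o(y, C) = -5 + y (o(y, C) = -2 + (y - 1*3) = -2 + (y - 3) = -2 + (-3 + y) = -5 + y)
q = -112 (q = 28*(-5 + 1) = 28*(-4) = -112)
Z(O) = -112
f = -420 (f = ((7 - 1*6)*(-20))*21 = ((7 - 6)*(-20))*21 = (1*(-20))*21 = -20*21 = -420)
√(Z(-182) + f) = √(-112 - 420) = √(-532) = 2*I*√133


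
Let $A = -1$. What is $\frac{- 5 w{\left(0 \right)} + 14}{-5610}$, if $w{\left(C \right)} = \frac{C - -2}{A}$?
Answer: $- \frac{4}{935} \approx -0.0042781$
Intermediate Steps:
$w{\left(C \right)} = -2 - C$ ($w{\left(C \right)} = \frac{C - -2}{-1} = \left(C + 2\right) \left(-1\right) = \left(2 + C\right) \left(-1\right) = -2 - C$)
$\frac{- 5 w{\left(0 \right)} + 14}{-5610} = \frac{- 5 \left(-2 - 0\right) + 14}{-5610} = \left(- 5 \left(-2 + 0\right) + 14\right) \left(- \frac{1}{5610}\right) = \left(\left(-5\right) \left(-2\right) + 14\right) \left(- \frac{1}{5610}\right) = \left(10 + 14\right) \left(- \frac{1}{5610}\right) = 24 \left(- \frac{1}{5610}\right) = - \frac{4}{935}$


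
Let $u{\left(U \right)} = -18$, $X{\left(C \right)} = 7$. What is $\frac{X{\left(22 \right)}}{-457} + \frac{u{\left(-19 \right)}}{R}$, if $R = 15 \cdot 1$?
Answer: $- \frac{2777}{2285} \approx -1.2153$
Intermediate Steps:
$R = 15$
$\frac{X{\left(22 \right)}}{-457} + \frac{u{\left(-19 \right)}}{R} = \frac{7}{-457} - \frac{18}{15} = 7 \left(- \frac{1}{457}\right) - \frac{6}{5} = - \frac{7}{457} - \frac{6}{5} = - \frac{2777}{2285}$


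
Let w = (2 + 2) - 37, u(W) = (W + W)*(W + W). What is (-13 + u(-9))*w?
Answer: -10263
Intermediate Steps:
u(W) = 4*W² (u(W) = (2*W)*(2*W) = 4*W²)
w = -33 (w = 4 - 37 = -33)
(-13 + u(-9))*w = (-13 + 4*(-9)²)*(-33) = (-13 + 4*81)*(-33) = (-13 + 324)*(-33) = 311*(-33) = -10263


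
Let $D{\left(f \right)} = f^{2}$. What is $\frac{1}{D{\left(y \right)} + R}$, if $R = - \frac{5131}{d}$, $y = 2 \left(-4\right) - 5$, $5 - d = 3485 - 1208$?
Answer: $\frac{2272}{389099} \approx 0.0058391$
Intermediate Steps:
$d = -2272$ ($d = 5 - \left(3485 - 1208\right) = 5 - 2277 = -2272$)
$y = -13$ ($y = -8 - 5 = -13$)
$R = \frac{5131}{2272}$ ($R = - \frac{5131}{-2272} = \left(-5131\right) \left(- \frac{1}{2272}\right) = \frac{5131}{2272} \approx 2.2584$)
$\frac{1}{D{\left(y \right)} + R} = \frac{1}{\left(-13\right)^{2} + \frac{5131}{2272}} = \frac{1}{169 + \frac{5131}{2272}} = \frac{1}{\frac{389099}{2272}} = \frac{2272}{389099}$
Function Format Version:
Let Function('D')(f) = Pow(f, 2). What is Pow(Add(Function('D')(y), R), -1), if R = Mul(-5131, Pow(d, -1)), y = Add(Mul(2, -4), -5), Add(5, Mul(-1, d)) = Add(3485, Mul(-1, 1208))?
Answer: Rational(2272, 389099) ≈ 0.0058391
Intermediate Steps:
d = -2272 (d = Add(5, Mul(-1, Add(3485, Mul(-1, 1208)))) = Add(5, Mul(-1, Add(3485, -1208))) = Add(5, Mul(-1, 2277)) = Add(5, -2277) = -2272)
y = -13 (y = Add(-8, -5) = -13)
R = Rational(5131, 2272) (R = Mul(-5131, Pow(-2272, -1)) = Mul(-5131, Rational(-1, 2272)) = Rational(5131, 2272) ≈ 2.2584)
Pow(Add(Function('D')(y), R), -1) = Pow(Add(Pow(-13, 2), Rational(5131, 2272)), -1) = Pow(Add(169, Rational(5131, 2272)), -1) = Pow(Rational(389099, 2272), -1) = Rational(2272, 389099)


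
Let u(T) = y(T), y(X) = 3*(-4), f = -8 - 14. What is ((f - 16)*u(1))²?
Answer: 207936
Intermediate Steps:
f = -22
y(X) = -12
u(T) = -12
((f - 16)*u(1))² = ((-22 - 16)*(-12))² = (-38*(-12))² = 456² = 207936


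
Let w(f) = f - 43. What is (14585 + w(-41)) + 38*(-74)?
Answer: 11689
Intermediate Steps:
w(f) = -43 + f
(14585 + w(-41)) + 38*(-74) = (14585 + (-43 - 41)) + 38*(-74) = (14585 - 84) - 2812 = 14501 - 2812 = 11689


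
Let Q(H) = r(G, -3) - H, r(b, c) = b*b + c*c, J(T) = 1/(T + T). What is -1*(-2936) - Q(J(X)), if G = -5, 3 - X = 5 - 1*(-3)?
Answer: 29019/10 ≈ 2901.9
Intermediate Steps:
X = -5 (X = 3 - (5 - 1*(-3)) = 3 - (5 + 3) = 3 - 1*8 = 3 - 8 = -5)
J(T) = 1/(2*T)
r(b, c) = b**2 + c**2
Q(H) = 34 - H (Q(H) = ((-5)**2 + (-3)**2) - H = (25 + 9) - H = 34 - H)
-1*(-2936) - Q(J(X)) = -1*(-2936) - (34 - 1/(2*(-5))) = 2936 - (34 - (-1)/(2*5)) = 2936 - (34 - 1*(-1/10)) = 2936 - (34 + 1/10) = 2936 - 1*341/10 = 2936 - 341/10 = 29019/10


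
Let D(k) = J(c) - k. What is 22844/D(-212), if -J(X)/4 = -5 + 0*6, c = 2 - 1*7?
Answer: 5711/58 ≈ 98.466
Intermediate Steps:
c = -5 (c = 2 - 7 = -5)
J(X) = 20 (J(X) = -4*(-5 + 0*6) = -4*(-5 + 0) = -4*(-5) = 20)
D(k) = 20 - k
22844/D(-212) = 22844/(20 - 1*(-212)) = 22844/(20 + 212) = 22844/232 = 22844*(1/232) = 5711/58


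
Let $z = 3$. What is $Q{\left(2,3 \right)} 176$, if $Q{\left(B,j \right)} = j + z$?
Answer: $1056$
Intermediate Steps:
$Q{\left(B,j \right)} = 3 + j$ ($Q{\left(B,j \right)} = j + 3 = 3 + j$)
$Q{\left(2,3 \right)} 176 = \left(3 + 3\right) 176 = 6 \cdot 176 = 1056$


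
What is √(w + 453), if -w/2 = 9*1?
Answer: √435 ≈ 20.857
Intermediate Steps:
w = -18 ≈ -18.000
√(w + 453) = √(-18 + 453) = √435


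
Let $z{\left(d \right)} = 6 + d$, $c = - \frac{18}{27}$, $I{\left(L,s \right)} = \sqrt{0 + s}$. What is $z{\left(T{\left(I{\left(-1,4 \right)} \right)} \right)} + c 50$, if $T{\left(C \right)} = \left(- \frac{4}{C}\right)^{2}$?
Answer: $- \frac{70}{3} \approx -23.333$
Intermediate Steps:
$I{\left(L,s \right)} = \sqrt{s}$
$T{\left(C \right)} = \frac{16}{C^{2}}$
$c = - \frac{2}{3}$ ($c = \left(-18\right) \frac{1}{27} = - \frac{2}{3} \approx -0.66667$)
$z{\left(T{\left(I{\left(-1,4 \right)} \right)} \right)} + c 50 = \left(6 + \frac{16}{4}\right) - \frac{100}{3} = \left(6 + 16 \cdot \frac{1}{4}\right) - \frac{100}{3} = \left(6 + 4\right) - \frac{100}{3} = 10 - \frac{100}{3} = - \frac{70}{3}$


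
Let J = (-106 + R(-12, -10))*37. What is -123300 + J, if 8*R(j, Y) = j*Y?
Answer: -126667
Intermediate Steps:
R(j, Y) = Y*j/8 (R(j, Y) = (j*Y)/8 = (Y*j)/8 = Y*j/8)
J = -3367 (J = (-106 + (1/8)*(-10)*(-12))*37 = (-106 + 15)*37 = -91*37 = -3367)
-123300 + J = -123300 - 3367 = -126667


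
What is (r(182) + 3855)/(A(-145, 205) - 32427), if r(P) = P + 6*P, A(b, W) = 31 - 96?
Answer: -5129/32492 ≈ -0.15785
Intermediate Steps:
A(b, W) = -65
r(P) = 7*P
(r(182) + 3855)/(A(-145, 205) - 32427) = (7*182 + 3855)/(-65 - 32427) = (1274 + 3855)/(-32492) = 5129*(-1/32492) = -5129/32492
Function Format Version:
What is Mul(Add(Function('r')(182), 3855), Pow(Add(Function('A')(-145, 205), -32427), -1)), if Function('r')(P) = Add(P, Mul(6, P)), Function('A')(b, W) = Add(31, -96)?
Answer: Rational(-5129, 32492) ≈ -0.15785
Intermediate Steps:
Function('A')(b, W) = -65
Function('r')(P) = Mul(7, P)
Mul(Add(Function('r')(182), 3855), Pow(Add(Function('A')(-145, 205), -32427), -1)) = Mul(Add(Mul(7, 182), 3855), Pow(Add(-65, -32427), -1)) = Mul(Add(1274, 3855), Pow(-32492, -1)) = Mul(5129, Rational(-1, 32492)) = Rational(-5129, 32492)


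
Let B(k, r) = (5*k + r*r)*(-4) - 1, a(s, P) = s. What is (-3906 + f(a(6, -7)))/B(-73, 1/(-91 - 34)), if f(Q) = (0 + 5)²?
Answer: -60640625/22796871 ≈ -2.6600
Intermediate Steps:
B(k, r) = -1 - 20*k - 4*r² (B(k, r) = (5*k + r²)*(-4) - 1 = (r² + 5*k)*(-4) - 1 = (-20*k - 4*r²) - 1 = -1 - 20*k - 4*r²)
f(Q) = 25 (f(Q) = 5² = 25)
(-3906 + f(a(6, -7)))/B(-73, 1/(-91 - 34)) = (-3906 + 25)/(-1 - 20*(-73) - 4/(-91 - 34)²) = -3881/(-1 + 1460 - 4*(1/(-125))²) = -3881/(-1 + 1460 - 4*(-1/125)²) = -3881/(-1 + 1460 - 4*1/15625) = -3881/(-1 + 1460 - 4/15625) = -3881/22796871/15625 = -3881*15625/22796871 = -60640625/22796871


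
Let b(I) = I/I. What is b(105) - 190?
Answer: -189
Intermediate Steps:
b(I) = 1
b(105) - 190 = 1 - 190 = -189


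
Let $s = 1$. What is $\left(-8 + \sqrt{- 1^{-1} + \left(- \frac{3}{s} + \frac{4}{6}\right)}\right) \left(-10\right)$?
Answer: $80 - \frac{10 i \sqrt{30}}{3} \approx 80.0 - 18.257 i$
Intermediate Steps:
$\left(-8 + \sqrt{- 1^{-1} + \left(- \frac{3}{s} + \frac{4}{6}\right)}\right) \left(-10\right) = \left(-8 + \sqrt{- 1^{-1} + \left(- \frac{3}{1} + \frac{4}{6}\right)}\right) \left(-10\right) = \left(-8 + \sqrt{\left(-1\right) 1 + \left(\left(-3\right) 1 + 4 \cdot \frac{1}{6}\right)}\right) \left(-10\right) = \left(-8 + \sqrt{-1 + \left(-3 + \frac{2}{3}\right)}\right) \left(-10\right) = \left(-8 + \sqrt{-1 - \frac{7}{3}}\right) \left(-10\right) = \left(-8 + \sqrt{- \frac{10}{3}}\right) \left(-10\right) = \left(-8 + \frac{i \sqrt{30}}{3}\right) \left(-10\right) = 80 - \frac{10 i \sqrt{30}}{3}$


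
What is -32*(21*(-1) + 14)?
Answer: 224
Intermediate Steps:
-32*(21*(-1) + 14) = -32*(-21 + 14) = -32*(-7) = 224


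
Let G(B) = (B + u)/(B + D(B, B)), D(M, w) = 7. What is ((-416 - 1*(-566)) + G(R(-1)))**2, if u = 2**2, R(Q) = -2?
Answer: 565504/25 ≈ 22620.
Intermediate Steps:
u = 4
G(B) = (4 + B)/(7 + B) (G(B) = (B + 4)/(B + 7) = (4 + B)/(7 + B))
((-416 - 1*(-566)) + G(R(-1)))**2 = ((-416 - 1*(-566)) + (4 - 2)/(7 - 2))**2 = ((-416 + 566) + 2/5)**2 = (150 + (1/5)*2)**2 = (150 + 2/5)**2 = (752/5)**2 = 565504/25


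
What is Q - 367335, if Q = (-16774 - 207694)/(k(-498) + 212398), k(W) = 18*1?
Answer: -19507013957/53104 ≈ -3.6734e+5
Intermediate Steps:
k(W) = 18
Q = -56117/53104 (Q = (-16774 - 207694)/(18 + 212398) = -224468/212416 = -224468*1/212416 = -56117/53104 ≈ -1.0567)
Q - 367335 = -56117/53104 - 367335 = -19507013957/53104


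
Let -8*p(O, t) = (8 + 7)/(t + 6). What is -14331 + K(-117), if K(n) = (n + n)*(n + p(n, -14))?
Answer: 415749/32 ≈ 12992.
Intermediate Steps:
p(O, t) = -15/(8*(6 + t)) (p(O, t) = -(8 + 7)/(8*(t + 6)) = -15/(8*(6 + t)))
K(n) = 2*n*(15/64 + n) (K(n) = (n + n)*(n - 15/(48 + 8*(-14))) = (2*n)*(n - 15/(48 - 112)) = (2*n)*(n - 15/(-64)) = (2*n)*(n - 15*(-1/64)) = (2*n)*(n + 15/64) = (2*n)*(15/64 + n) = 2*n*(15/64 + n))
-14331 + K(-117) = -14331 + (1/32)*(-117)*(15 + 64*(-117)) = -14331 + (1/32)*(-117)*(15 - 7488) = -14331 + (1/32)*(-117)*(-7473) = -14331 + 874341/32 = 415749/32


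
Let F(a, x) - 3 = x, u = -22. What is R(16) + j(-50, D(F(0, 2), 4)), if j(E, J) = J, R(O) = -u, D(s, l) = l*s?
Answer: 42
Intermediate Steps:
F(a, x) = 3 + x
R(O) = 22 (R(O) = -1*(-22) = 22)
R(16) + j(-50, D(F(0, 2), 4)) = 22 + 4*(3 + 2) = 22 + 4*5 = 22 + 20 = 42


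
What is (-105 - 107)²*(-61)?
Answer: -2741584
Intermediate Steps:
(-105 - 107)²*(-61) = (-212)²*(-61) = 44944*(-61) = -2741584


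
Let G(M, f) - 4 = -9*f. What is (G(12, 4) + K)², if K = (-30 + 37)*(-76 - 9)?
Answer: 393129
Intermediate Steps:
G(M, f) = 4 - 9*f
K = -595 (K = 7*(-85) = -595)
(G(12, 4) + K)² = ((4 - 9*4) - 595)² = ((4 - 36) - 595)² = (-32 - 595)² = (-627)² = 393129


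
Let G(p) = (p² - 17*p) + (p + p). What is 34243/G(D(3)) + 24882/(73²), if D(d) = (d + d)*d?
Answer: 183824575/287766 ≈ 638.80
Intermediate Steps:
D(d) = 2*d² (D(d) = (2*d)*d = 2*d²)
G(p) = p² - 15*p (G(p) = (p² - 17*p) + 2*p = p² - 15*p)
34243/G(D(3)) + 24882/(73²) = 34243/(((2*3²)*(-15 + 2*3²))) + 24882/(73²) = 34243/(((2*9)*(-15 + 2*9))) + 24882/5329 = 34243/((18*(-15 + 18))) + 24882*(1/5329) = 34243/((18*3)) + 24882/5329 = 34243/54 + 24882/5329 = 183824575/287766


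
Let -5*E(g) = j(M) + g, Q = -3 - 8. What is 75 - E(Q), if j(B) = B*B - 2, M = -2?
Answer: 366/5 ≈ 73.200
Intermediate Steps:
j(B) = -2 + B**2 (j(B) = B**2 - 2 = -2 + B**2)
Q = -11
E(g) = -2/5 - g/5 (E(g) = -((-2 + (-2)**2) + g)/5 = -((-2 + 4) + g)/5 = -(2 + g)/5 = -2/5 - g/5)
75 - E(Q) = 75 - (-2/5 - 1/5*(-11)) = 75 - (-2/5 + 11/5) = 75 - 1*9/5 = 75 - 9/5 = 366/5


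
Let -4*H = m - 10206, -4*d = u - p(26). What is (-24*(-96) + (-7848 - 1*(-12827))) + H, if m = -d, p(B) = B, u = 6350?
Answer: 37757/4 ≈ 9439.3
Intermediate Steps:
d = -1581 (d = -(6350 - 1*26)/4 = -(6350 - 26)/4 = -¼*6324 = -1581)
m = 1581 (m = -1*(-1581) = 1581)
H = 8625/4 (H = -(1581 - 10206)/4 = -¼*(-8625) = 8625/4 ≈ 2156.3)
(-24*(-96) + (-7848 - 1*(-12827))) + H = (-24*(-96) + (-7848 - 1*(-12827))) + 8625/4 = (2304 + (-7848 + 12827)) + 8625/4 = (2304 + 4979) + 8625/4 = 7283 + 8625/4 = 37757/4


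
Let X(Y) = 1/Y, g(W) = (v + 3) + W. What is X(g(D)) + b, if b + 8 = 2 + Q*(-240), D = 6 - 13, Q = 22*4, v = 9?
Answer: -105629/5 ≈ -21126.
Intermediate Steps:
Q = 88
D = -7
g(W) = 12 + W (g(W) = (9 + 3) + W = 12 + W)
b = -21126 (b = -8 + (2 + 88*(-240)) = -8 + (2 - 21120) = -8 - 21118 = -21126)
X(g(D)) + b = 1/(12 - 7) - 21126 = 1/5 - 21126 = ⅕ - 21126 = -105629/5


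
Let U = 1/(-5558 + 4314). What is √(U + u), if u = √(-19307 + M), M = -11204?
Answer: √(-311 + 386884*I*√30511)/622 ≈ 9.3454 + 9.3454*I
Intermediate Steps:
u = I*√30511 (u = √(-19307 - 11204) = √(-30511) = I*√30511 ≈ 174.67*I)
U = -1/1244 (U = 1/(-1244) = -1/1244 ≈ -0.00080386)
√(U + u) = √(-1/1244 + I*√30511)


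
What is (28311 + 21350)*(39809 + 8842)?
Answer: 2416057311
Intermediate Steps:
(28311 + 21350)*(39809 + 8842) = 49661*48651 = 2416057311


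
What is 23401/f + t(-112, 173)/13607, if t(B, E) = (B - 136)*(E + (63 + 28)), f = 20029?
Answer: -90265571/24775873 ≈ -3.6433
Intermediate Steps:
t(B, E) = (-136 + B)*(91 + E) (t(B, E) = (-136 + B)*(E + 91) = (-136 + B)*(91 + E))
23401/f + t(-112, 173)/13607 = 23401/20029 + (-12376 - 136*173 + 91*(-112) - 112*173)/13607 = 23401*(1/20029) + (-12376 - 23528 - 10192 - 19376)*(1/13607) = 23401/20029 - 65472*1/13607 = 23401/20029 - 5952/1237 = -90265571/24775873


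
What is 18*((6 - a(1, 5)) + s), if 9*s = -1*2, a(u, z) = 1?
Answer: 86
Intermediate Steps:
s = -2/9 (s = (-1*2)/9 = (⅑)*(-2) = -2/9 ≈ -0.22222)
18*((6 - a(1, 5)) + s) = 18*((6 - 1*1) - 2/9) = 18*((6 - 1) - 2/9) = 18*(5 - 2/9) = 18*(43/9) = 86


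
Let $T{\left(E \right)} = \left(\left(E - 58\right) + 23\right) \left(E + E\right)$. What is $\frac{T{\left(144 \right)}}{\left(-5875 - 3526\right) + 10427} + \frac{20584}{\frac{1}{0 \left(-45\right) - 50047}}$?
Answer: $- \frac{58719542792}{57} \approx -1.0302 \cdot 10^{9}$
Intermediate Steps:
$T{\left(E \right)} = 2 E \left(-35 + E\right)$ ($T{\left(E \right)} = \left(\left(-58 + E\right) + 23\right) 2 E = \left(-35 + E\right) 2 E = 2 E \left(-35 + E\right)$)
$\frac{T{\left(144 \right)}}{\left(-5875 - 3526\right) + 10427} + \frac{20584}{\frac{1}{0 \left(-45\right) - 50047}} = \frac{2 \cdot 144 \left(-35 + 144\right)}{\left(-5875 - 3526\right) + 10427} + \frac{20584}{\frac{1}{0 \left(-45\right) - 50047}} = \frac{2 \cdot 144 \cdot 109}{-9401 + 10427} + \frac{20584}{\frac{1}{0 - 50047}} = \frac{31392}{1026} + \frac{20584}{\frac{1}{-50047}} = 31392 \cdot \frac{1}{1026} + \frac{20584}{- \frac{1}{50047}} = \frac{1744}{57} + 20584 \left(-50047\right) = \frac{1744}{57} - 1030167448 = - \frac{58719542792}{57}$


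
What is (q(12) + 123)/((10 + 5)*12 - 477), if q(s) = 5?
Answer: -128/297 ≈ -0.43098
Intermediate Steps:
(q(12) + 123)/((10 + 5)*12 - 477) = (5 + 123)/((10 + 5)*12 - 477) = 128/(15*12 - 477) = 128/(180 - 477) = 128/(-297) = 128*(-1/297) = -128/297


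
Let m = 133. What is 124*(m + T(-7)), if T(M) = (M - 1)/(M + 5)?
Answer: 16988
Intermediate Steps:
T(M) = (-1 + M)/(5 + M)
124*(m + T(-7)) = 124*(133 + (-1 - 7)/(5 - 7)) = 124*(133 - 8/(-2)) = 124*(133 - ½*(-8)) = 124*(133 + 4) = 124*137 = 16988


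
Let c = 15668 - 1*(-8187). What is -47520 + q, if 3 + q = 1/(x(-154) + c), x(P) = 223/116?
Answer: -131515292653/2767403 ≈ -47523.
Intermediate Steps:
x(P) = 223/116 (x(P) = 223*(1/116) = 223/116)
c = 23855 (c = 15668 + 8187 = 23855)
q = -8302093/2767403 (q = -3 + 1/(223/116 + 23855) = -3 + 1/(2767403/116) = -3 + 116/2767403 = -8302093/2767403 ≈ -3.0000)
-47520 + q = -47520 - 8302093/2767403 = -131515292653/2767403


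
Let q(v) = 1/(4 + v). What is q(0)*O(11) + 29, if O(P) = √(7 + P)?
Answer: 29 + 3*√2/4 ≈ 30.061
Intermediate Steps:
q(0)*O(11) + 29 = √(7 + 11)/(4 + 0) + 29 = √18/4 + 29 = (3*√2)/4 + 29 = 3*√2/4 + 29 = 29 + 3*√2/4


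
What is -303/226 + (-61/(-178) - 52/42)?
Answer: -472259/211197 ≈ -2.2361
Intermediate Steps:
-303/226 + (-61/(-178) - 52/42) = (1/226)*(-303) + (-61*(-1/178) - 52*1/42) = -303/226 + (61/178 - 26/21) = -303/226 - 3347/3738 = -472259/211197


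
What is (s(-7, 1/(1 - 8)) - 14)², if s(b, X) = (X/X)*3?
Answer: 121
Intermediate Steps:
s(b, X) = 3 (s(b, X) = 1*3 = 3)
(s(-7, 1/(1 - 8)) - 14)² = (3 - 14)² = (-11)² = 121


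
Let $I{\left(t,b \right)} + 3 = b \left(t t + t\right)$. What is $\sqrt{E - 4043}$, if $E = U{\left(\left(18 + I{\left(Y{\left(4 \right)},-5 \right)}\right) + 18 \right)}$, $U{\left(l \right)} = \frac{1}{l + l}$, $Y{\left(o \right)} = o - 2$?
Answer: $\frac{i \sqrt{145542}}{6} \approx 63.583 i$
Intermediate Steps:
$Y{\left(o \right)} = -2 + o$
$I{\left(t,b \right)} = -3 + b \left(t + t^{2}\right)$ ($I{\left(t,b \right)} = -3 + b \left(t t + t\right) = -3 + b \left(t^{2} + t\right) = -3 + b \left(t + t^{2}\right)$)
$U{\left(l \right)} = \frac{1}{2 l}$
$E = \frac{1}{6}$ ($E = \frac{1}{2 \left(\left(18 - \left(3 + 5 \left(-2 + 4\right)^{2} + 5 \left(-2 + 4\right)\right)\right) + 18\right)} = \frac{1}{2 \left(\left(18 - \left(13 + 20\right)\right) + 18\right)} = \frac{1}{2 \left(\left(18 - 33\right) + 18\right)} = \frac{1}{2 \left(-15 + 18\right)} = \frac{1}{2 \cdot 3} = \frac{1}{2} \cdot \frac{1}{3} = \frac{1}{6} \approx 0.16667$)
$\sqrt{E - 4043} = \sqrt{\frac{1}{6} - 4043} = \sqrt{- \frac{24257}{6}} = \frac{i \sqrt{145542}}{6}$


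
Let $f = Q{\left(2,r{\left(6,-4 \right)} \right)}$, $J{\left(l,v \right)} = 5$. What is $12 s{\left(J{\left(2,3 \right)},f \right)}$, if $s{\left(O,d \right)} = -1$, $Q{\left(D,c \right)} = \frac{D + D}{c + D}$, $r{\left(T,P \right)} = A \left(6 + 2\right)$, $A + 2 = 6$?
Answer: $-12$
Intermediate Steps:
$A = 4$ ($A = -2 + 6 = 4$)
$r{\left(T,P \right)} = 32$ ($r{\left(T,P \right)} = 4 \left(6 + 2\right) = 4 \cdot 8 = 32$)
$Q{\left(D,c \right)} = \frac{2 D}{D + c}$
$f = \frac{2}{17}$ ($f = 2 \cdot 2 \frac{1}{2 + 32} = 2 \cdot 2 \cdot \frac{1}{34} = \frac{2}{17} \approx 0.11765$)
$12 s{\left(J{\left(2,3 \right)},f \right)} = 12 \left(-1\right) = -12$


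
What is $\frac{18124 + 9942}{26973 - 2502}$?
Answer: $\frac{28066}{24471} \approx 1.1469$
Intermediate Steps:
$\frac{18124 + 9942}{26973 - 2502} = \frac{28066}{24471}$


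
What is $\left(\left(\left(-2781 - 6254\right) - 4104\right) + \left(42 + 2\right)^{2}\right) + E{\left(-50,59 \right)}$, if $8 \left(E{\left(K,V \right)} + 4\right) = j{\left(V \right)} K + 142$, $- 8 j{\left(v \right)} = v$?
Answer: $- \frac{356581}{32} \approx -11143.0$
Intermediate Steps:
$j{\left(v \right)} = - \frac{v}{8}$
$E{\left(K,V \right)} = \frac{55}{4} - \frac{K V}{64}$ ($E{\left(K,V \right)} = -4 + \frac{- \frac{V}{8} K + 142}{8} = -4 + \frac{- \frac{K V}{8} + 142}{8} = -4 + \frac{142 - \frac{K V}{8}}{8} = -4 - \left(- \frac{71}{4} + \frac{K V}{64}\right) = \frac{55}{4} - \frac{K V}{64}$)
$\left(\left(\left(-2781 - 6254\right) - 4104\right) + \left(42 + 2\right)^{2}\right) + E{\left(-50,59 \right)} = \left(\left(\left(-2781 - 6254\right) - 4104\right) + \left(42 + 2\right)^{2}\right) - \left(- \frac{55}{4} - \frac{1475}{32}\right) = \left(\left(\left(-2781 - 6254\right) - 4104\right) + 44^{2}\right) + \left(\frac{55}{4} + \frac{1475}{32}\right) = \left(\left(-9035 - 4104\right) + 1936\right) + \frac{1915}{32} = \left(-13139 + 1936\right) + \frac{1915}{32} = -11203 + \frac{1915}{32} = - \frac{356581}{32}$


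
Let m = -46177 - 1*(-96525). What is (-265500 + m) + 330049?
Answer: 114897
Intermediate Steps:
m = 50348 (m = -46177 + 96525 = 50348)
(-265500 + m) + 330049 = (-265500 + 50348) + 330049 = -215152 + 330049 = 114897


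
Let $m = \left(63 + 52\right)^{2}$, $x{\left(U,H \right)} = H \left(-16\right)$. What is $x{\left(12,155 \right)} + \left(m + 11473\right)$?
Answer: $22218$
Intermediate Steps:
$x{\left(U,H \right)} = - 16 H$
$m = 13225$ ($m = 115^{2} = 13225$)
$x{\left(12,155 \right)} + \left(m + 11473\right) = \left(-16\right) 155 + \left(13225 + 11473\right) = -2480 + 24698 = 22218$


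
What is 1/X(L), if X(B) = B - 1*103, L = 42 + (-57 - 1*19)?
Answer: -1/137 ≈ -0.0072993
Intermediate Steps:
L = -34 (L = 42 + (-57 - 19) = 42 - 76 = -34)
X(B) = -103 + B (X(B) = B - 103 = -103 + B)
1/X(L) = 1/(-103 - 34) = 1/(-137) = -1/137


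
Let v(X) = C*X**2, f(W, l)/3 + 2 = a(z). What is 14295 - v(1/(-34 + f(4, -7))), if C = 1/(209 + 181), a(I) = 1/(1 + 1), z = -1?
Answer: 16527235723/1156155 ≈ 14295.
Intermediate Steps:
a(I) = 1/2
f(W, l) = -9/2 (f(W, l) = -6 + 3*(1/2) = -6 + 3/2 = -9/2)
C = 1/390 ≈ 0.0025641
v(X) = X**2/390
14295 - v(1/(-34 + f(4, -7))) = 14295 - (1/(-34 - 9/2))**2/390 = 14295 - (1/(-77/2))**2/390 = 14295 - (-2/77)**2/390 = 14295 - 4/(390*5929) = 14295 - 1*2/1156155 = 14295 - 2/1156155 = 16527235723/1156155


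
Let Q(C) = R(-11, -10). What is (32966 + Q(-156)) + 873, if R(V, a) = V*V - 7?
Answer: 33953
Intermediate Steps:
R(V, a) = -7 + V² (R(V, a) = V² - 7 = -7 + V²)
Q(C) = 114 (Q(C) = -7 + (-11)² = -7 + 121 = 114)
(32966 + Q(-156)) + 873 = (32966 + 114) + 873 = 33080 + 873 = 33953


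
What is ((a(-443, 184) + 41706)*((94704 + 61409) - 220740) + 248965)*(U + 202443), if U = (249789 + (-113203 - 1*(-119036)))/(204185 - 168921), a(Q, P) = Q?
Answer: -1189773121369438329/2204 ≈ -5.3982e+14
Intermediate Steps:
U = 127811/17632 (U = (249789 + (-113203 + 119036))/35264 = (249789 + 5833)*(1/35264) = 255622*(1/35264) = 127811/17632 ≈ 7.2488)
((a(-443, 184) + 41706)*((94704 + 61409) - 220740) + 248965)*(U + 202443) = ((-443 + 41706)*((94704 + 61409) - 220740) + 248965)*(127811/17632 + 202443) = (41263*(156113 - 220740) + 248965)*(3569602787/17632) = (41263*(-64627) + 248965)*(3569602787/17632) = (-2666703901 + 248965)*(3569602787/17632) = -2666454936*3569602787/17632 = -1189773121369438329/2204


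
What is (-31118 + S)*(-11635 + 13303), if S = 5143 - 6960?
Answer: -54935580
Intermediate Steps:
S = -1817
(-31118 + S)*(-11635 + 13303) = (-31118 - 1817)*(-11635 + 13303) = -32935*1668 = -54935580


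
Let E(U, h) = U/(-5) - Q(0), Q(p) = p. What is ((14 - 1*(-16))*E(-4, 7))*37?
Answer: 888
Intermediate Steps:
E(U, h) = -U/5 (E(U, h) = U/(-5) - 1*0 = U*(-⅕) + 0 = -U/5 + 0 = -U/5)
((14 - 1*(-16))*E(-4, 7))*37 = ((14 - 1*(-16))*(-⅕*(-4)))*37 = ((14 + 16)*(⅘))*37 = (30*(⅘))*37 = 24*37 = 888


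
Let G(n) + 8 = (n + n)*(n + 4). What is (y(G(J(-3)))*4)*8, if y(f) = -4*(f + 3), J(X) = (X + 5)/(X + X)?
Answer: 8576/9 ≈ 952.89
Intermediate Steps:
J(X) = (5 + X)/(2*X) (J(X) = (5 + X)/((2*X)) = (5 + X)*(1/(2*X)) = (5 + X)/(2*X))
G(n) = -8 + 2*n*(4 + n) (G(n) = -8 + (n + n)*(n + 4) = -8 + (2*n)*(4 + n) = -8 + 2*n*(4 + n))
y(f) = -12 - 4*f (y(f) = -4*(3 + f) = -12 - 4*f)
(y(G(J(-3)))*4)*8 = ((-12 - 4*(-8 + 2*((½)*(5 - 3)/(-3))² + 8*((½)*(5 - 3)/(-3))))*4)*8 = ((-12 - 4*(-8 + 2*((½)*(-⅓)*2)² + 8*((½)*(-⅓)*2)))*4)*8 = ((-12 - 4*(-8 + 2*(-⅓)² + 8*(-⅓)))*4)*8 = ((-12 - 4*(-8 + 2*(⅑) - 8/3))*4)*8 = ((-12 - 4*(-8 + 2/9 - 8/3))*4)*8 = ((-12 - 4*(-94/9))*4)*8 = ((-12 + 376/9)*4)*8 = ((268/9)*4)*8 = (1072/9)*8 = 8576/9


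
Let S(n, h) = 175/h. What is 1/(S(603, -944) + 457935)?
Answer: 944/432290465 ≈ 2.1837e-6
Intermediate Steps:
1/(S(603, -944) + 457935) = 1/(175/(-944) + 457935) = 1/(175*(-1/944) + 457935) = 1/(-175/944 + 457935) = 1/(432290465/944) = 944/432290465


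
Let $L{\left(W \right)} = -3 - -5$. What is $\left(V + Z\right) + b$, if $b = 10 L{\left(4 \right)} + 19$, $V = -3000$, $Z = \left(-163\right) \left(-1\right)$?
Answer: $-2798$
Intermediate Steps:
$L{\left(W \right)} = 2$ ($L{\left(W \right)} = -3 + 5 = 2$)
$Z = 163$
$b = 39$ ($b = 10 \cdot 2 + 19 = 20 + 19 = 39$)
$\left(V + Z\right) + b = \left(-3000 + 163\right) + 39 = -2837 + 39 = -2798$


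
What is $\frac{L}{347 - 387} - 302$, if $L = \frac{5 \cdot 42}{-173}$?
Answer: $- \frac{208963}{692} \approx -301.97$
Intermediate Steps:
$L = - \frac{210}{173}$ ($L = 210 \left(- \frac{1}{173}\right) = - \frac{210}{173} \approx -1.2139$)
$\frac{L}{347 - 387} - 302 = \frac{1}{347 - 387} \left(- \frac{210}{173}\right) - 302 = \frac{1}{-40} \left(- \frac{210}{173}\right) - 302 = \left(- \frac{1}{40}\right) \left(- \frac{210}{173}\right) - 302 = \frac{21}{692} - 302 = - \frac{208963}{692}$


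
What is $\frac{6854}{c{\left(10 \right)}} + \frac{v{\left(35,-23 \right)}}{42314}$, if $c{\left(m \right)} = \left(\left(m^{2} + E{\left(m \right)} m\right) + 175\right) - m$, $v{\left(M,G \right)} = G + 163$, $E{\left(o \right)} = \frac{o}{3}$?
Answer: $\frac{435092884}{18935515} \approx 22.978$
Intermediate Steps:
$E{\left(o \right)} = \frac{o}{3}$ ($E{\left(o \right)} = o \frac{1}{3} = \frac{o}{3}$)
$v{\left(M,G \right)} = 163 + G$
$c{\left(m \right)} = 175 - m + \frac{4 m^{2}}{3}$ ($c{\left(m \right)} = \left(\left(m^{2} + \frac{m}{3} m\right) + 175\right) - m = \left(\left(m^{2} + \frac{m^{2}}{3}\right) + 175\right) - m = \left(\frac{4 m^{2}}{3} + 175\right) - m = \left(175 + \frac{4 m^{2}}{3}\right) - m = 175 - m + \frac{4 m^{2}}{3}$)
$\frac{6854}{c{\left(10 \right)}} + \frac{v{\left(35,-23 \right)}}{42314} = \frac{6854}{175 - 10 + \frac{4 \cdot 10^{2}}{3}} + \frac{163 - 23}{42314} = \frac{6854}{175 - 10 + \frac{4}{3} \cdot 100} + 140 \cdot \frac{1}{42314} = \frac{6854}{175 - 10 + \frac{400}{3}} + \frac{70}{21157} = \frac{6854}{\frac{895}{3}} + \frac{70}{21157} = 6854 \cdot \frac{3}{895} + \frac{70}{21157} = \frac{20562}{895} + \frac{70}{21157} = \frac{435092884}{18935515}$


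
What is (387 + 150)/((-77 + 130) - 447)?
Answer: -537/394 ≈ -1.3629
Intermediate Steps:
(387 + 150)/((-77 + 130) - 447) = 537/(53 - 447) = 537/(-394) = 537*(-1/394) = -537/394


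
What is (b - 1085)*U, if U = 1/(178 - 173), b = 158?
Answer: -927/5 ≈ -185.40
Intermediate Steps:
U = ⅕ (U = 1/5 = ⅕ ≈ 0.20000)
(b - 1085)*U = (158 - 1085)*(⅕) = -927*⅕ = -927/5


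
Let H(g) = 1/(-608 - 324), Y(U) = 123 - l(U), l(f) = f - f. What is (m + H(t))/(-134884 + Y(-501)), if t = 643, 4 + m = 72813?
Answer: -67857987/125597252 ≈ -0.54028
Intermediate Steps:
m = 72809 (m = -4 + 72813 = 72809)
l(f) = 0
Y(U) = 123 (Y(U) = 123 - 1*0 = 123 + 0 = 123)
H(g) = -1/932 (H(g) = 1/(-932) = -1/932)
(m + H(t))/(-134884 + Y(-501)) = (72809 - 1/932)/(-134884 + 123) = (67857987/932)/(-134761) = (67857987/932)*(-1/134761) = -67857987/125597252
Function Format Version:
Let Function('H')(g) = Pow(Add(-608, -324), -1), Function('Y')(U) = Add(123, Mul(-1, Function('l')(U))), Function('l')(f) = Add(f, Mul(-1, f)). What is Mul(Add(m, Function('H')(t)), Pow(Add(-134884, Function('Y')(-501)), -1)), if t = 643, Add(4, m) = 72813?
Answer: Rational(-67857987, 125597252) ≈ -0.54028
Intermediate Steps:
m = 72809 (m = Add(-4, 72813) = 72809)
Function('l')(f) = 0
Function('Y')(U) = 123 (Function('Y')(U) = Add(123, Mul(-1, 0)) = Add(123, 0) = 123)
Function('H')(g) = Rational(-1, 932) (Function('H')(g) = Pow(-932, -1) = Rational(-1, 932))
Mul(Add(m, Function('H')(t)), Pow(Add(-134884, Function('Y')(-501)), -1)) = Mul(Add(72809, Rational(-1, 932)), Pow(Add(-134884, 123), -1)) = Mul(Rational(67857987, 932), Pow(-134761, -1)) = Mul(Rational(67857987, 932), Rational(-1, 134761)) = Rational(-67857987, 125597252)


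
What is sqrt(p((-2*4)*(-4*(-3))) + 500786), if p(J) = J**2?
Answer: sqrt(510002) ≈ 714.14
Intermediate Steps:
sqrt(p((-2*4)*(-4*(-3))) + 500786) = sqrt(((-2*4)*(-4*(-3)))**2 + 500786) = sqrt((-8*12)**2 + 500786) = sqrt((-96)**2 + 500786) = sqrt(9216 + 500786) = sqrt(510002)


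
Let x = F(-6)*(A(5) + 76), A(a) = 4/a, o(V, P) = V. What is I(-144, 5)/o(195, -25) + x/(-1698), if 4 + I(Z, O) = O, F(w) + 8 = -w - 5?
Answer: 3551/11037 ≈ 0.32174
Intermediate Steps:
F(w) = -13 - w (F(w) = -8 + (-w - 5) = -8 + (-5 - w) = -13 - w)
I(Z, O) = -4 + O
x = -2688/5 (x = (-13 - 1*(-6))*(4/5 + 76) = (-13 + 6)*(4*(⅕) + 76) = -7*(⅘ + 76) = -7*384/5 = -2688/5 ≈ -537.60)
I(-144, 5)/o(195, -25) + x/(-1698) = (-4 + 5)/195 - 2688/5/(-1698) = 1*(1/195) - 2688/5*(-1/1698) = 1/195 + 448/1415 = 3551/11037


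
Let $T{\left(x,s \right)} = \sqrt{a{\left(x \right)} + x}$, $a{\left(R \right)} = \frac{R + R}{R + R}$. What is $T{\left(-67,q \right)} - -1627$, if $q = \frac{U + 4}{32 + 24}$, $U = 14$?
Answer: $1627 + i \sqrt{66} \approx 1627.0 + 8.124 i$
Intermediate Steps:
$a{\left(R \right)} = 1$ ($a{\left(R \right)} = \frac{2 R}{2 R} = 2 R \frac{1}{2 R} = 1$)
$q = \frac{9}{28}$ ($q = \frac{14 + 4}{32 + 24} = \frac{18}{56} = 18 \cdot \frac{1}{56} = \frac{9}{28} \approx 0.32143$)
$T{\left(x,s \right)} = \sqrt{1 + x}$
$T{\left(-67,q \right)} - -1627 = \sqrt{1 - 67} - -1627 = \sqrt{-66} + 1627 = i \sqrt{66} + 1627 = 1627 + i \sqrt{66}$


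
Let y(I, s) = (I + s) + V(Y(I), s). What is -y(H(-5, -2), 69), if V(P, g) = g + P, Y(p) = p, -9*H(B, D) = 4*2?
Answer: -1226/9 ≈ -136.22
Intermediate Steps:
H(B, D) = -8/9 (H(B, D) = -4*2/9 = -⅑*8 = -8/9)
V(P, g) = P + g
y(I, s) = 2*I + 2*s (y(I, s) = (I + s) + (I + s) = 2*I + 2*s)
-y(H(-5, -2), 69) = -(2*(-8/9) + 2*69) = -(-16/9 + 138) = -1*1226/9 = -1226/9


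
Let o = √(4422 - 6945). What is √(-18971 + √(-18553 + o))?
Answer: √(-18971 + √(-18553 + 29*I*√3)) ≈ 0.4945 + 137.74*I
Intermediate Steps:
o = 29*I*√3 (o = √(-2523) = 29*I*√3 ≈ 50.229*I)
√(-18971 + √(-18553 + o)) = √(-18971 + √(-18553 + 29*I*√3))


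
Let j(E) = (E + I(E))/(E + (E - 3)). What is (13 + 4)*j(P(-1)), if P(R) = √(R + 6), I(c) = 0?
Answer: 170/11 + 51*√5/11 ≈ 25.822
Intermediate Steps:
P(R) = √(6 + R)
j(E) = E/(-3 + 2*E) (j(E) = (E + 0)/(E + (E - 3)) = E/(E + (-3 + E)) = E/(-3 + 2*E))
(13 + 4)*j(P(-1)) = (13 + 4)*(√(6 - 1)/(-3 + 2*√(6 - 1))) = 17*(√5/(-3 + 2*√5)) = 17*√5/(-3 + 2*√5)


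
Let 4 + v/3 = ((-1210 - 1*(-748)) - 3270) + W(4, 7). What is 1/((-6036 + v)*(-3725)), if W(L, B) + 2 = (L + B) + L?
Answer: 1/64088625 ≈ 1.5603e-8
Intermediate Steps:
W(L, B) = -2 + B + 2*L (W(L, B) = -2 + ((L + B) + L) = -2 + ((B + L) + L) = -2 + (B + 2*L) = -2 + B + 2*L)
v = -11169 (v = -12 + 3*(((-1210 - 1*(-748)) - 3270) + (-2 + 7 + 2*4)) = -12 + 3*(((-1210 + 748) - 3270) + (-2 + 7 + 8)) = -12 + 3*((-462 - 3270) + 13) = -12 + 3*(-3732 + 13) = -12 + 3*(-3719) = -12 - 11157 = -11169)
1/((-6036 + v)*(-3725)) = 1/(-6036 - 11169*(-3725)) = -1/3725/(-17205) = -1/17205*(-1/3725) = 1/64088625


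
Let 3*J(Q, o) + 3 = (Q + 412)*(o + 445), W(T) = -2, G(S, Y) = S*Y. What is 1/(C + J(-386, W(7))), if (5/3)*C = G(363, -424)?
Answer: -15/1327633 ≈ -1.1298e-5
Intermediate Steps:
J(Q, o) = -1 + (412 + Q)*(445 + o)/3 (J(Q, o) = -1 + ((Q + 412)*(o + 445))/3 = -1 + ((412 + Q)*(445 + o))/3 = -1 + (412 + Q)*(445 + o)/3)
C = -461736/5 (C = 3*(363*(-424))/5 = (3/5)*(-153912) = -461736/5 ≈ -92347.)
1/(C + J(-386, W(7))) = 1/(-461736/5 + (183337/3 + (412/3)*(-2) + (445/3)*(-386) + (1/3)*(-386)*(-2))) = 1/(-461736/5 + (183337/3 - 824/3 - 171770/3 + 772/3)) = 1/(-461736/5 + 11515/3) = 1/(-1327633/15) = -15/1327633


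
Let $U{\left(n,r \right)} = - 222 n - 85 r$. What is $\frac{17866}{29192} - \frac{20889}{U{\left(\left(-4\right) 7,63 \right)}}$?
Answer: $- \frac{2416297}{102172} \approx -23.649$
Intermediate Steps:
$\frac{17866}{29192} - \frac{20889}{U{\left(\left(-4\right) 7,63 \right)}} = \frac{17866}{29192} - \frac{20889}{- 222 \left(\left(-4\right) 7\right) - 5355} = 17866 \cdot \frac{1}{29192} - \frac{20889}{\left(-222\right) \left(-28\right) - 5355} = \frac{8933}{14596} - \frac{20889}{6216 - 5355} = \frac{8933}{14596} - \frac{20889}{861} = \frac{8933}{14596} - \frac{6963}{287} = - \frac{2416297}{102172}$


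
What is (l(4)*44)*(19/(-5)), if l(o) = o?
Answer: -3344/5 ≈ -668.80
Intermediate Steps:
(l(4)*44)*(19/(-5)) = (4*44)*(19/(-5)) = 176*(19*(-⅕)) = 176*(-19/5) = -3344/5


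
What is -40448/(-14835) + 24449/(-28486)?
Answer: 789500813/422589810 ≈ 1.8682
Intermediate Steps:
-40448/(-14835) + 24449/(-28486) = -40448*(-1/14835) + 24449*(-1/28486) = 40448/14835 - 24449/28486 = 789500813/422589810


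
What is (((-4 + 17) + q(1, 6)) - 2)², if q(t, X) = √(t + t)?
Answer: (11 + √2)² ≈ 154.11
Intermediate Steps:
q(t, X) = √2*√t (q(t, X) = √(2*t) = √2*√t)
(((-4 + 17) + q(1, 6)) - 2)² = (((-4 + 17) + √2*√1) - 2)² = ((13 + √2*1) - 2)² = ((13 + √2) - 2)² = (11 + √2)²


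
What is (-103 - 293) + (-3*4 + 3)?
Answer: -405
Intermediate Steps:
(-103 - 293) + (-3*4 + 3) = -396 + (-12 + 3) = -396 - 9 = -405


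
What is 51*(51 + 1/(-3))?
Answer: 2584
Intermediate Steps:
51*(51 + 1/(-3)) = 51*(51 - 1/3) = 51*(152/3) = 2584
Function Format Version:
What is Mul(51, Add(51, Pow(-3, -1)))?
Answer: 2584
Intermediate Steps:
Mul(51, Add(51, Pow(-3, -1))) = Mul(51, Add(51, Rational(-1, 3))) = Mul(51, Rational(152, 3)) = 2584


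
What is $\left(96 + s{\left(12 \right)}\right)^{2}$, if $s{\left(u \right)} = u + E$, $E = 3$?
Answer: $12321$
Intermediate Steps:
$s{\left(u \right)} = 3 + u$ ($s{\left(u \right)} = u + 3 = 3 + u$)
$\left(96 + s{\left(12 \right)}\right)^{2} = \left(96 + \left(3 + 12\right)\right)^{2} = \left(96 + 15\right)^{2} = 111^{2} = 12321$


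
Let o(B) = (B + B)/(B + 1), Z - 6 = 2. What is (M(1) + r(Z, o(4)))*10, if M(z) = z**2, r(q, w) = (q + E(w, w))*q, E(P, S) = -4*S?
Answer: 138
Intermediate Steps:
Z = 8 (Z = 6 + 2 = 8)
o(B) = 2*B/(1 + B) (o(B) = (2*B)/(1 + B) = 2*B/(1 + B))
r(q, w) = q*(q - 4*w) (r(q, w) = (q - 4*w)*q = q*(q - 4*w))
(M(1) + r(Z, o(4)))*10 = (1**2 + 8*(8 - 8*4/(1 + 4)))*10 = (1 + 8*(8 - 8*4/5))*10 = (1 + 8*(8 - 4*8/5))*10 = (1 + 8*(8 - 32/5))*10 = (1 + 8*(8/5))*10 = (1 + 64/5)*10 = (69/5)*10 = 138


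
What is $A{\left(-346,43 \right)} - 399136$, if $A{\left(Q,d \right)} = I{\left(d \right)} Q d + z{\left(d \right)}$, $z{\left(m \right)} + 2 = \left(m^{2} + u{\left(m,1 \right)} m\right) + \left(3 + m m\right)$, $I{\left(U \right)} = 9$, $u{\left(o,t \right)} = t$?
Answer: $-529296$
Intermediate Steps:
$z{\left(m \right)} = 1 + m + 2 m^{2}$ ($z{\left(m \right)} = -2 + \left(\left(m^{2} + 1 m\right) + \left(3 + m m\right)\right) = -2 + \left(\left(m^{2} + m\right) + \left(3 + m^{2}\right)\right) = -2 + \left(\left(m + m^{2}\right) + \left(3 + m^{2}\right)\right) = -2 + \left(3 + m + 2 m^{2}\right) = 1 + m + 2 m^{2}$)
$A{\left(Q,d \right)} = 1 + d + 2 d^{2} + 9 Q d$ ($A{\left(Q,d \right)} = 9 Q d + \left(1 + d + 2 d^{2}\right) = 1 + d + 2 d^{2} + 9 Q d$)
$A{\left(-346,43 \right)} - 399136 = \left(1 + 43 + 2 \cdot 43^{2} + 9 \left(-346\right) 43\right) - 399136 = \left(1 + 43 + 2 \cdot 1849 - 133902\right) - 399136 = \left(1 + 43 + 3698 - 133902\right) - 399136 = -130160 - 399136 = -529296$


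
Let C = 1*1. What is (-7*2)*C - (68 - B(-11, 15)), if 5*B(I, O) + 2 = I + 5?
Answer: -418/5 ≈ -83.600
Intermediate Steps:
B(I, O) = 3/5 + I/5 (B(I, O) = -2/5 + (I + 5)/5 = -2/5 + (5 + I)/5 = -2/5 + (1 + I/5) = 3/5 + I/5)
C = 1
(-7*2)*C - (68 - B(-11, 15)) = -7*2*1 - (68 - (3/5 + (1/5)*(-11))) = -14*1 - (68 - (3/5 - 11/5)) = -14 - (68 - 1*(-8/5)) = -14 - (68 + 8/5) = -14 - 1*348/5 = -14 - 348/5 = -418/5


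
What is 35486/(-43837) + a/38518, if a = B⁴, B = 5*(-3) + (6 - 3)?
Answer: -228922858/844256783 ≈ -0.27115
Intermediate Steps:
B = -12 (B = -15 + 3 = -12)
a = 20736 (a = (-12)⁴ = 20736)
35486/(-43837) + a/38518 = 35486/(-43837) + 20736/38518 = 35486*(-1/43837) + 20736*(1/38518) = -35486/43837 + 10368/19259 = -228922858/844256783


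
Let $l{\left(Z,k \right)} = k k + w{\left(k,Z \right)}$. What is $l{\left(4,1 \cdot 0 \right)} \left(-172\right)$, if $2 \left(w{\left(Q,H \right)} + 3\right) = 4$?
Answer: $172$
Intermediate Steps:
$w{\left(Q,H \right)} = -1$ ($w{\left(Q,H \right)} = -3 + \frac{1}{2} \cdot 4 = -3 + 2 = -1$)
$l{\left(Z,k \right)} = -1 + k^{2}$ ($l{\left(Z,k \right)} = k k - 1 = k^{2} - 1 = -1 + k^{2}$)
$l{\left(4,1 \cdot 0 \right)} \left(-172\right) = \left(-1 + \left(1 \cdot 0\right)^{2}\right) \left(-172\right) = \left(-1 + 0^{2}\right) \left(-172\right) = \left(-1 + 0\right) \left(-172\right) = \left(-1\right) \left(-172\right) = 172$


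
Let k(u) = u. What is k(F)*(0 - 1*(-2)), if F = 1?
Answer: 2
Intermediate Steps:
k(F)*(0 - 1*(-2)) = 1*(0 - 1*(-2)) = 1*(0 + 2) = 1*2 = 2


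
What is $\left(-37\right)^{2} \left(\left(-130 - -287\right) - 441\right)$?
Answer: $-388796$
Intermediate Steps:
$\left(-37\right)^{2} \left(\left(-130 - -287\right) - 441\right) = 1369 \left(\left(-130 + 287\right) - 441\right) = 1369 \left(157 - 441\right) = 1369 \left(-284\right) = -388796$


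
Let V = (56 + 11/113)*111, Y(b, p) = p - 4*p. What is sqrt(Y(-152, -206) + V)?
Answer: sqrt(87401319)/113 ≈ 82.733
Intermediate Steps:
Y(b, p) = -3*p
V = 703629/113 (V = (56 + 11*(1/113))*111 = (56 + 11/113)*111 = (6339/113)*111 = 703629/113 ≈ 6226.8)
sqrt(Y(-152, -206) + V) = sqrt(-3*(-206) + 703629/113) = sqrt(618 + 703629/113) = sqrt(773463/113) = sqrt(87401319)/113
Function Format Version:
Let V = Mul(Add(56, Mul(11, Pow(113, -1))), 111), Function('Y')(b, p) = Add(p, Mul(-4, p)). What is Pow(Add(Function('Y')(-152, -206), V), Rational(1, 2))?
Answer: Mul(Rational(1, 113), Pow(87401319, Rational(1, 2))) ≈ 82.733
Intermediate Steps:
Function('Y')(b, p) = Mul(-3, p)
V = Rational(703629, 113) (V = Mul(Add(56, Mul(11, Rational(1, 113))), 111) = Mul(Add(56, Rational(11, 113)), 111) = Mul(Rational(6339, 113), 111) = Rational(703629, 113) ≈ 6226.8)
Pow(Add(Function('Y')(-152, -206), V), Rational(1, 2)) = Pow(Add(Mul(-3, -206), Rational(703629, 113)), Rational(1, 2)) = Pow(Add(618, Rational(703629, 113)), Rational(1, 2)) = Pow(Rational(773463, 113), Rational(1, 2)) = Mul(Rational(1, 113), Pow(87401319, Rational(1, 2)))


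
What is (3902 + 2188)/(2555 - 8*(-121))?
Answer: 6090/3523 ≈ 1.7286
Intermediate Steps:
(3902 + 2188)/(2555 - 8*(-121)) = 6090/(2555 + 968) = 6090/3523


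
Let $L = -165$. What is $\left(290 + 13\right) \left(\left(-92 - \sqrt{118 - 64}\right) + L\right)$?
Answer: $-77871 - 909 \sqrt{6} \approx -80098.0$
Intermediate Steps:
$\left(290 + 13\right) \left(\left(-92 - \sqrt{118 - 64}\right) + L\right) = \left(290 + 13\right) \left(\left(-92 - \sqrt{118 - 64}\right) - 165\right) = 303 \left(\left(-92 - \sqrt{54}\right) - 165\right) = 303 \left(\left(-92 - 3 \sqrt{6}\right) - 165\right) = 303 \left(-257 - 3 \sqrt{6}\right) = -77871 - 909 \sqrt{6}$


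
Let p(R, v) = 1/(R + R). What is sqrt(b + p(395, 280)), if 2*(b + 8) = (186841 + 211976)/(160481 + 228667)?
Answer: I*sqrt(19653918255076090)/51237820 ≈ 2.7361*I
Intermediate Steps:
p(R, v) = 1/(2*R)
b = -1942517/259432 (b = -8 + ((186841 + 211976)/(160481 + 228667))/2 = -8 + (398817/389148)/2 = -8 + (398817*(1/389148))/2 = -8 + (1/2)*(132939/129716) = -8 + 132939/259432 = -1942517/259432 ≈ -7.4876)
sqrt(b + p(395, 280)) = sqrt(-1942517/259432 + (1/2)/395) = sqrt(-1942517/259432 + (1/2)*(1/395)) = sqrt(-1942517/259432 + 1/790) = sqrt(-767164499/102475640) = I*sqrt(19653918255076090)/51237820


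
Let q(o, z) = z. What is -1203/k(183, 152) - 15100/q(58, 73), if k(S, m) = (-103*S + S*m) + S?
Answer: -46084273/222650 ≈ -206.98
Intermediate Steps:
k(S, m) = -102*S + S*m
-1203/k(183, 152) - 15100/q(58, 73) = -1203*1/(183*(-102 + 152)) - 15100/73 = -1203/(183*50) - 15100*1/73 = -1203/9150 - 15100/73 = -1203*1/9150 - 15100/73 = -401/3050 - 15100/73 = -46084273/222650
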